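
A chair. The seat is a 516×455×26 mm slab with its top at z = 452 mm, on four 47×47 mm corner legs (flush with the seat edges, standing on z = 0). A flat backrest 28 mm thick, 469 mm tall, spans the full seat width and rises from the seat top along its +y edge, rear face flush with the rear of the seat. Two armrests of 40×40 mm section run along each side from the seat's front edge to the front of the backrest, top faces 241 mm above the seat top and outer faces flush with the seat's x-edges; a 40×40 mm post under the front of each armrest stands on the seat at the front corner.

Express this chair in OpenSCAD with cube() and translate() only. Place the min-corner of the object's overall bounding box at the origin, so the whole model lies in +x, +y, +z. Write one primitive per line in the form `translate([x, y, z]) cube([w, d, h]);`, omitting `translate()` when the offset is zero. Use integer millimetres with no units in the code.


translate([0, 0, 426]) cube([516, 455, 26]);
cube([47, 47, 426]);
translate([469, 0, 0]) cube([47, 47, 426]);
translate([0, 408, 0]) cube([47, 47, 426]);
translate([469, 408, 0]) cube([47, 47, 426]);
translate([0, 427, 452]) cube([516, 28, 469]);
translate([0, 0, 653]) cube([40, 427, 40]);
translate([476, 0, 653]) cube([40, 427, 40]);
translate([0, 0, 452]) cube([40, 40, 201]);
translate([476, 0, 452]) cube([40, 40, 201]);


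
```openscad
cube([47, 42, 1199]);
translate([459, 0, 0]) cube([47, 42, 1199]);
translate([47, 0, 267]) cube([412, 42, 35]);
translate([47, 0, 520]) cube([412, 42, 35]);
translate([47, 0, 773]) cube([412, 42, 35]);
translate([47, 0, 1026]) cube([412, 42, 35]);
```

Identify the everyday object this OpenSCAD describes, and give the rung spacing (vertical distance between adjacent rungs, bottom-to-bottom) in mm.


A ladder. The rung spacing is 253 mm.

Two tall 47×42 posts with 4 short bars between them — a ladder. Adjacent rungs sit at z = 267 and z = 520, so the spacing is 520 − 267 = 253 mm.


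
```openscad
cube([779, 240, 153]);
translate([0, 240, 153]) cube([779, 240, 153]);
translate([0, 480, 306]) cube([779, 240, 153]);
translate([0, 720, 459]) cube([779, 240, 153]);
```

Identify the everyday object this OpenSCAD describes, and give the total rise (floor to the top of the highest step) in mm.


A staircase. The total rise is 612 mm.

4 identical blocks, each offset up and back from the previous — a staircase. Each step is 153 mm tall and there are 4 of them, so the total rise is 4 × 153 = 612 mm.


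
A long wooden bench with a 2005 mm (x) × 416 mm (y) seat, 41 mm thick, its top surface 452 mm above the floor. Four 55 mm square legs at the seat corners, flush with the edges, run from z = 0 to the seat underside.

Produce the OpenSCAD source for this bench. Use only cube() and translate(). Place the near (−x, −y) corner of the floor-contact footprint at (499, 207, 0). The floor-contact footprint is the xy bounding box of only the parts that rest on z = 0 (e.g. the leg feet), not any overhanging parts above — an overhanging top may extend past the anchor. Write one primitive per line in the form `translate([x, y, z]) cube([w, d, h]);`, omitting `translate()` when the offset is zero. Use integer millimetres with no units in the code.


// leg_h = 452 − 41 = 411
translate([499, 207, 411]) cube([2005, 416, 41]);
translate([499, 207, 0]) cube([55, 55, 411]);
translate([499, 568, 0]) cube([55, 55, 411]);
translate([2449, 207, 0]) cube([55, 55, 411]);
translate([2449, 568, 0]) cube([55, 55, 411]);


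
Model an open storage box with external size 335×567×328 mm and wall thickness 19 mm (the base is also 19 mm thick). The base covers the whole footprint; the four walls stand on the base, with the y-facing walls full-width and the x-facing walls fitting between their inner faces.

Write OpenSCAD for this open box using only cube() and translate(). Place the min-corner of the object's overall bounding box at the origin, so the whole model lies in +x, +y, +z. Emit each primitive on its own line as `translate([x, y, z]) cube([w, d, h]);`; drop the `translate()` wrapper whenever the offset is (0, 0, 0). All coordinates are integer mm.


cube([335, 567, 19]);
translate([0, 0, 19]) cube([335, 19, 309]);
translate([0, 548, 19]) cube([335, 19, 309]);
translate([0, 19, 19]) cube([19, 529, 309]);
translate([316, 19, 19]) cube([19, 529, 309]);


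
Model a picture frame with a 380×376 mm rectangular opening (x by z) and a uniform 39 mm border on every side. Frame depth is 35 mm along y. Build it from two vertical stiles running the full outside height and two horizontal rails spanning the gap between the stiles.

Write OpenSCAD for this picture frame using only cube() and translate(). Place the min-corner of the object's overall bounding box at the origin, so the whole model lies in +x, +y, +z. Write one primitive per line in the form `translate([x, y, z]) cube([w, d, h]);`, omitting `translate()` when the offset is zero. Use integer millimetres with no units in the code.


cube([39, 35, 454]);
translate([419, 0, 0]) cube([39, 35, 454]);
translate([39, 0, 0]) cube([380, 35, 39]);
translate([39, 0, 415]) cube([380, 35, 39]);


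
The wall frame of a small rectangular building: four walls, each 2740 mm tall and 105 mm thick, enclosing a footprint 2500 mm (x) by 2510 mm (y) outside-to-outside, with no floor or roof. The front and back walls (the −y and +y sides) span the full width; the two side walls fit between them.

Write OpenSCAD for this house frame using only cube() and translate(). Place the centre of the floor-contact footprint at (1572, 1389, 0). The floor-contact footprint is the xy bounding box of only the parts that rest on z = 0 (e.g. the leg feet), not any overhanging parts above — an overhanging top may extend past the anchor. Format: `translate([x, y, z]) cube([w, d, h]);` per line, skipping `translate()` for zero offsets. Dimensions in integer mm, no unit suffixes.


translate([322, 134, 0]) cube([2500, 105, 2740]);
translate([322, 2539, 0]) cube([2500, 105, 2740]);
translate([322, 239, 0]) cube([105, 2300, 2740]);
translate([2717, 239, 0]) cube([105, 2300, 2740]);


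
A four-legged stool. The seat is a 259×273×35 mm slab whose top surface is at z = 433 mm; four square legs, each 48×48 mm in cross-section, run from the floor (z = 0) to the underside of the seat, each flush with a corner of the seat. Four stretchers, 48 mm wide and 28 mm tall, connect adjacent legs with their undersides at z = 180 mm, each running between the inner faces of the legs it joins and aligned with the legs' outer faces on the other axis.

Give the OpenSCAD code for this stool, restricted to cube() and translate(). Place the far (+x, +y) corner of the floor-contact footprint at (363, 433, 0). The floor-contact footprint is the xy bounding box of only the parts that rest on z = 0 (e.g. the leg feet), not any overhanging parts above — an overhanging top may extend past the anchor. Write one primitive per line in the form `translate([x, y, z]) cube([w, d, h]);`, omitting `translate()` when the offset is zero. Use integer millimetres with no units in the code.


translate([104, 160, 398]) cube([259, 273, 35]);
translate([104, 160, 0]) cube([48, 48, 398]);
translate([315, 160, 0]) cube([48, 48, 398]);
translate([104, 385, 0]) cube([48, 48, 398]);
translate([315, 385, 0]) cube([48, 48, 398]);
translate([152, 160, 180]) cube([163, 48, 28]);
translate([152, 385, 180]) cube([163, 48, 28]);
translate([104, 208, 180]) cube([48, 177, 28]);
translate([315, 208, 180]) cube([48, 177, 28]);


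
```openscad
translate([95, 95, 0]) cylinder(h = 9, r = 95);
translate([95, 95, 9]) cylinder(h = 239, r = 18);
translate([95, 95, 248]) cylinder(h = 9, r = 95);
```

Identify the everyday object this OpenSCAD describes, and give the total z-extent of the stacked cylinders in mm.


A spool. The overall height is 257 mm.

Three coaxial cylinders, large–small–large — a spool. Two 9 mm flanges and a 239 mm core give 9 + 239 + 9 = 257 mm.


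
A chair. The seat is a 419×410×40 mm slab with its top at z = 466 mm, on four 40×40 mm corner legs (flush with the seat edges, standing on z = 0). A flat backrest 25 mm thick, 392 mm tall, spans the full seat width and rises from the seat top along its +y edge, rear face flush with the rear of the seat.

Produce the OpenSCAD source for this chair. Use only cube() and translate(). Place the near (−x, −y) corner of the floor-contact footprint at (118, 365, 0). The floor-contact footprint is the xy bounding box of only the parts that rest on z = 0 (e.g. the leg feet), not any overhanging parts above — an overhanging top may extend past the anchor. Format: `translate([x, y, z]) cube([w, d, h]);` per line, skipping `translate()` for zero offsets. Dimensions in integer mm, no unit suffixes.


translate([118, 365, 426]) cube([419, 410, 40]);
translate([118, 365, 0]) cube([40, 40, 426]);
translate([497, 365, 0]) cube([40, 40, 426]);
translate([118, 735, 0]) cube([40, 40, 426]);
translate([497, 735, 0]) cube([40, 40, 426]);
translate([118, 750, 466]) cube([419, 25, 392]);


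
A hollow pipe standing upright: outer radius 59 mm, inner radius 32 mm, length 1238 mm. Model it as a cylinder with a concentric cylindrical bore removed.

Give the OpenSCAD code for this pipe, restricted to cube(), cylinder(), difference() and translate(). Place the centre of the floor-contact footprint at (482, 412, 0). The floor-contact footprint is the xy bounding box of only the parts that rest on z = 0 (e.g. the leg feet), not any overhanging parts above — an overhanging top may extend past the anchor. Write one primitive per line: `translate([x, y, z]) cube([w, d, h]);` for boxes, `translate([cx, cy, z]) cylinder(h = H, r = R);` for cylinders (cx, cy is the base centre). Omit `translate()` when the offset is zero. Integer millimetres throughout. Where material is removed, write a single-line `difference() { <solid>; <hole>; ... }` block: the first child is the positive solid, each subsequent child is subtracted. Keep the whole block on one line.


difference() { translate([482, 412, 0]) cylinder(h = 1238, r = 59); translate([482, 412, 0]) cylinder(h = 1238, r = 32); }


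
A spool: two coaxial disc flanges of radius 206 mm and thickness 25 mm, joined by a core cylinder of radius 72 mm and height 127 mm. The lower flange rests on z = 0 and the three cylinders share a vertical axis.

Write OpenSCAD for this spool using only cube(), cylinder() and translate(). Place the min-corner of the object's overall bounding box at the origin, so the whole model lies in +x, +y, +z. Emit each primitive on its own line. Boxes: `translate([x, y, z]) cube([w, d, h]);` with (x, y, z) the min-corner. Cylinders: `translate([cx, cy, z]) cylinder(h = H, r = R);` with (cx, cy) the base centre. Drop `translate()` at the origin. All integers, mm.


translate([206, 206, 0]) cylinder(h = 25, r = 206);
translate([206, 206, 25]) cylinder(h = 127, r = 72);
translate([206, 206, 152]) cylinder(h = 25, r = 206);


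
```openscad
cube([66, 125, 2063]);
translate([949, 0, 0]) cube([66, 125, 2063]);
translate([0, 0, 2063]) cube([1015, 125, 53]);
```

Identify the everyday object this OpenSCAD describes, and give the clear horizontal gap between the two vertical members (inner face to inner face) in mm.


A door frame. The clear opening width is 883 mm.

Two 2063 mm tall posts with a header on top — a door frame. The left jamb is 66 mm wide at x = 0; the right jamb starts at x = 949. The clear opening is 949 − 66 = 883 mm.


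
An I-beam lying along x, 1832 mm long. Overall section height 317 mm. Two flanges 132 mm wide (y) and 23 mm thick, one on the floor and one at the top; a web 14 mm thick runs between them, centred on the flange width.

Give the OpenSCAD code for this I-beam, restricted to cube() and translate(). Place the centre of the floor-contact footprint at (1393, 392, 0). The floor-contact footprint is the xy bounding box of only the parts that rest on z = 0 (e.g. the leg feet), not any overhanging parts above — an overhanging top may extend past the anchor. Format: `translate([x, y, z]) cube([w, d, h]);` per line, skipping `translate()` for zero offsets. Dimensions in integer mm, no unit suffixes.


translate([477, 326, 0]) cube([1832, 132, 23]);
translate([477, 385, 23]) cube([1832, 14, 271]);
translate([477, 326, 294]) cube([1832, 132, 23]);


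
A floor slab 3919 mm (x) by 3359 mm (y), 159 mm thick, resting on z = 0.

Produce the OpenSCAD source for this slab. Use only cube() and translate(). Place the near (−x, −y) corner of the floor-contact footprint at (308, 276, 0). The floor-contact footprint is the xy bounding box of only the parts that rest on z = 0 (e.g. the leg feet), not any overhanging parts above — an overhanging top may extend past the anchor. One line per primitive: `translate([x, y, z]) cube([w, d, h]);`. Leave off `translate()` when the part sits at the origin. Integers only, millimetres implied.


translate([308, 276, 0]) cube([3919, 3359, 159]);


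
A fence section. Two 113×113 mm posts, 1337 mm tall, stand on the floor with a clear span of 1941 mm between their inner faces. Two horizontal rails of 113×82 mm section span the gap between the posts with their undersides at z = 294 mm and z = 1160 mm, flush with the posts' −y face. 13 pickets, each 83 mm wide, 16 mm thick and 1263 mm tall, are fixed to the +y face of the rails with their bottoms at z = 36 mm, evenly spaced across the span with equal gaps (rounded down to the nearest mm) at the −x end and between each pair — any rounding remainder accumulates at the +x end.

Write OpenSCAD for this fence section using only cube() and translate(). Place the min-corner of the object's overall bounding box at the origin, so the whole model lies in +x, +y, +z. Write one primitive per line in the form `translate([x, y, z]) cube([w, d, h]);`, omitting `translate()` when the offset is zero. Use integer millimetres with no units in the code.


cube([113, 113, 1337]);
translate([2054, 0, 0]) cube([113, 113, 1337]);
translate([113, 0, 294]) cube([1941, 113, 82]);
translate([113, 0, 1160]) cube([1941, 113, 82]);
translate([174, 113, 36]) cube([83, 16, 1263]);
translate([318, 113, 36]) cube([83, 16, 1263]);
translate([462, 113, 36]) cube([83, 16, 1263]);
translate([606, 113, 36]) cube([83, 16, 1263]);
translate([750, 113, 36]) cube([83, 16, 1263]);
translate([894, 113, 36]) cube([83, 16, 1263]);
translate([1038, 113, 36]) cube([83, 16, 1263]);
translate([1182, 113, 36]) cube([83, 16, 1263]);
translate([1326, 113, 36]) cube([83, 16, 1263]);
translate([1470, 113, 36]) cube([83, 16, 1263]);
translate([1614, 113, 36]) cube([83, 16, 1263]);
translate([1758, 113, 36]) cube([83, 16, 1263]);
translate([1902, 113, 36]) cube([83, 16, 1263]);


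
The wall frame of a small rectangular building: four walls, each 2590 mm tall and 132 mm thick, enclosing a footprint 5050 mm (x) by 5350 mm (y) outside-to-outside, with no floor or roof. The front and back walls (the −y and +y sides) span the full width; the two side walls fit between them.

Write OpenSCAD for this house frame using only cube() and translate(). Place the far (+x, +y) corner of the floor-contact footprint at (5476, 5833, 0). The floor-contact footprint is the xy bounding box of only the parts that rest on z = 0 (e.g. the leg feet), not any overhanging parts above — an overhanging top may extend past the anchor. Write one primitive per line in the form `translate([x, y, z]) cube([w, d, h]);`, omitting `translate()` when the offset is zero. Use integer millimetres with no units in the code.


translate([426, 483, 0]) cube([5050, 132, 2590]);
translate([426, 5701, 0]) cube([5050, 132, 2590]);
translate([426, 615, 0]) cube([132, 5086, 2590]);
translate([5344, 615, 0]) cube([132, 5086, 2590]);


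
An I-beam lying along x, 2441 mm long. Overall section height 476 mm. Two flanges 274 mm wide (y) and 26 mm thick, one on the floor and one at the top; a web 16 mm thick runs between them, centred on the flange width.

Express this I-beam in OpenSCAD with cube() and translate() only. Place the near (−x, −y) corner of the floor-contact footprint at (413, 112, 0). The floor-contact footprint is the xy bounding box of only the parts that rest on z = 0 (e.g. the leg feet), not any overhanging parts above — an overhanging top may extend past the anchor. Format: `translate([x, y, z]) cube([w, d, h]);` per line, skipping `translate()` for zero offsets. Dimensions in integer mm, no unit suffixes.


translate([413, 112, 0]) cube([2441, 274, 26]);
translate([413, 241, 26]) cube([2441, 16, 424]);
translate([413, 112, 450]) cube([2441, 274, 26]);


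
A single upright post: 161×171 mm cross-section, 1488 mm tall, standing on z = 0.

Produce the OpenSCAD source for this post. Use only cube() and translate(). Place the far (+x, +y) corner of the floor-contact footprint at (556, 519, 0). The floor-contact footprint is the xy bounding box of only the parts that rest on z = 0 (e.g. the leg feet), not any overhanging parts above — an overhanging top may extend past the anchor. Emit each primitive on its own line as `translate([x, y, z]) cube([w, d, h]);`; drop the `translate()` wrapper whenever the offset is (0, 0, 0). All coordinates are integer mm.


translate([395, 348, 0]) cube([161, 171, 1488]);


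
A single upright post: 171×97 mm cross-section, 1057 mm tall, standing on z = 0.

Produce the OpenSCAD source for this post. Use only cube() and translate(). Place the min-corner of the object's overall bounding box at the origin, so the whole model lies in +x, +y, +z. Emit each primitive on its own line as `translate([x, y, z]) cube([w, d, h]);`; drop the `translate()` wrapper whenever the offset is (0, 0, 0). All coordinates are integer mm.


cube([171, 97, 1057]);


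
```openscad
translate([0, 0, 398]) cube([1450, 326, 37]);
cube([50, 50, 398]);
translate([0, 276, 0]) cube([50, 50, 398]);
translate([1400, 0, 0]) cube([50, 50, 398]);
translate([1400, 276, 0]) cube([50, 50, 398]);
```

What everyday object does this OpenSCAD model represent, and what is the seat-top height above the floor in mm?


A bench. The seat-top height is 435 mm.

A long slab on four corner posts — a bench. The slab sits at z = 398 with thickness 37, so the top is 398 + 37 = 435 mm.


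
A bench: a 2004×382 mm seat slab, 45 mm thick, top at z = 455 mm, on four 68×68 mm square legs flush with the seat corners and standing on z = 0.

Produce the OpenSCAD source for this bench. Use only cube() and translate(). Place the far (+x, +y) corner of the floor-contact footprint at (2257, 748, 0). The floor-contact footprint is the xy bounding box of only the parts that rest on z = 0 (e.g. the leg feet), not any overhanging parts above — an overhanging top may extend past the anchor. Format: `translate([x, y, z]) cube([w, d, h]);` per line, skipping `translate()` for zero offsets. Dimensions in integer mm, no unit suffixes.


translate([253, 366, 410]) cube([2004, 382, 45]);
translate([253, 366, 0]) cube([68, 68, 410]);
translate([253, 680, 0]) cube([68, 68, 410]);
translate([2189, 366, 0]) cube([68, 68, 410]);
translate([2189, 680, 0]) cube([68, 68, 410]);


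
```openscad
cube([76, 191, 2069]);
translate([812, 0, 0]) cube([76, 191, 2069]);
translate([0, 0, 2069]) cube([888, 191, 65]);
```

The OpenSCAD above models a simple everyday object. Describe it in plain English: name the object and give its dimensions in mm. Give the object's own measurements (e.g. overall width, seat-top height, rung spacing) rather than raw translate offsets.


A door frame. The clear opening is 736 mm wide and 2069 mm high. Two 76 mm wide jambs, 191 mm deep, stand either side of the opening from the floor to the top of the opening. A 65 mm thick head sits across the top of both jambs, spanning the full outside width of the frame.


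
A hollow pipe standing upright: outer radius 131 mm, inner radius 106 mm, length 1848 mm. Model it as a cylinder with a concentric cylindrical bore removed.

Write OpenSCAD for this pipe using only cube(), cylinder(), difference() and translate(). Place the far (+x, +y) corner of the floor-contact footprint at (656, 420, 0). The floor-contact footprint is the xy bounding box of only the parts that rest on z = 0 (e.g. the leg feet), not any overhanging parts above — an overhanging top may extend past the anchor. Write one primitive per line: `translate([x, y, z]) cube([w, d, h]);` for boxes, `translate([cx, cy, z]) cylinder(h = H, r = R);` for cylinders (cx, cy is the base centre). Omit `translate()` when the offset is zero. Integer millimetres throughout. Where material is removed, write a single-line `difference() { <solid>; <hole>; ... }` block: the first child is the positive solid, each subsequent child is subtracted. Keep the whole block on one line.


difference() { translate([525, 289, 0]) cylinder(h = 1848, r = 131); translate([525, 289, 0]) cylinder(h = 1848, r = 106); }


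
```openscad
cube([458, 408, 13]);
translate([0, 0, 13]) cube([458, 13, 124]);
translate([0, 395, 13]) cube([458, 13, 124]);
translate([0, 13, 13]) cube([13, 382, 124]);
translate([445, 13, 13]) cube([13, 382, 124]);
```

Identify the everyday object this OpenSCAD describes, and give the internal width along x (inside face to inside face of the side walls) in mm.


An open box. The internal width is 432 mm.

A 458×408 base slab with four walls standing on it — an open box. The base is 458 mm wide and the walls are 13 mm thick, so the internal width is 458 − 2 × 13 = 432 mm.


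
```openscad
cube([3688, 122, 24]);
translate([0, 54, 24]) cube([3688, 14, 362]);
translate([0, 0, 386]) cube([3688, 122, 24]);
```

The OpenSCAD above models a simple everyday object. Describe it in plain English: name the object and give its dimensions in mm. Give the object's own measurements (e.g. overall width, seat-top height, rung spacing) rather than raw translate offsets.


An I-beam lying along x, 3688 mm long. Overall section height 410 mm. Two flanges 122 mm wide (y) and 24 mm thick, one on the floor and one at the top; a web 14 mm thick runs between them, centred on the flange width.


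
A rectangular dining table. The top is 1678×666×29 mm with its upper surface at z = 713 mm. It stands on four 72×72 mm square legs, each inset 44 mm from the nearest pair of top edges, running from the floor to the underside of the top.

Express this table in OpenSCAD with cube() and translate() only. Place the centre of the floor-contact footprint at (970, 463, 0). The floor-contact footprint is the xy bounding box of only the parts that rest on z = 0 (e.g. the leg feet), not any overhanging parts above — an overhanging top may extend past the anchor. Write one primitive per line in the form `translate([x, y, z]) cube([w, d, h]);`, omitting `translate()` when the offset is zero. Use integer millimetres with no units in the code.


translate([131, 130, 684]) cube([1678, 666, 29]);
translate([175, 174, 0]) cube([72, 72, 684]);
translate([1693, 174, 0]) cube([72, 72, 684]);
translate([175, 680, 0]) cube([72, 72, 684]);
translate([1693, 680, 0]) cube([72, 72, 684]);


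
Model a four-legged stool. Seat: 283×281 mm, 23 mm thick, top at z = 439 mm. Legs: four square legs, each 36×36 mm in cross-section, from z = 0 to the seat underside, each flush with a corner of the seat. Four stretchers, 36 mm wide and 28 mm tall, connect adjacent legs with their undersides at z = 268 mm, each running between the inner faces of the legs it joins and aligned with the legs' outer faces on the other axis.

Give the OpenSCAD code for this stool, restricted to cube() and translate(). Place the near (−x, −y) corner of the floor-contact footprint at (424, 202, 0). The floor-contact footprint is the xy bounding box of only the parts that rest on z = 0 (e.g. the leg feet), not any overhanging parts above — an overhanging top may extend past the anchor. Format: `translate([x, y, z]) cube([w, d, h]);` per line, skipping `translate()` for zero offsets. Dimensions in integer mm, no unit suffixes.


translate([424, 202, 416]) cube([283, 281, 23]);
translate([424, 202, 0]) cube([36, 36, 416]);
translate([671, 202, 0]) cube([36, 36, 416]);
translate([424, 447, 0]) cube([36, 36, 416]);
translate([671, 447, 0]) cube([36, 36, 416]);
translate([460, 202, 268]) cube([211, 36, 28]);
translate([460, 447, 268]) cube([211, 36, 28]);
translate([424, 238, 268]) cube([36, 209, 28]);
translate([671, 238, 268]) cube([36, 209, 28]);


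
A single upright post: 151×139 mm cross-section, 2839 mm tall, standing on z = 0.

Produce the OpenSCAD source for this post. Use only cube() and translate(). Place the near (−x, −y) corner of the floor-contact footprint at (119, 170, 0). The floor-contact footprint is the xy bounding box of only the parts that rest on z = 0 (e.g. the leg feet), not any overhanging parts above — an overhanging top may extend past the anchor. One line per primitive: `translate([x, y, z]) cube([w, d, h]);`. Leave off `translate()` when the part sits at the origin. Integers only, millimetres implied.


translate([119, 170, 0]) cube([151, 139, 2839]);


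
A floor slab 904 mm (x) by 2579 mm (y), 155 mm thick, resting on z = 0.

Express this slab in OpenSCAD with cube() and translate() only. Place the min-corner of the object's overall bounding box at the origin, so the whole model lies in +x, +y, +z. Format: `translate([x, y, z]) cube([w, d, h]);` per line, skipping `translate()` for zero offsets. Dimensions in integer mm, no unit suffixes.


cube([904, 2579, 155]);


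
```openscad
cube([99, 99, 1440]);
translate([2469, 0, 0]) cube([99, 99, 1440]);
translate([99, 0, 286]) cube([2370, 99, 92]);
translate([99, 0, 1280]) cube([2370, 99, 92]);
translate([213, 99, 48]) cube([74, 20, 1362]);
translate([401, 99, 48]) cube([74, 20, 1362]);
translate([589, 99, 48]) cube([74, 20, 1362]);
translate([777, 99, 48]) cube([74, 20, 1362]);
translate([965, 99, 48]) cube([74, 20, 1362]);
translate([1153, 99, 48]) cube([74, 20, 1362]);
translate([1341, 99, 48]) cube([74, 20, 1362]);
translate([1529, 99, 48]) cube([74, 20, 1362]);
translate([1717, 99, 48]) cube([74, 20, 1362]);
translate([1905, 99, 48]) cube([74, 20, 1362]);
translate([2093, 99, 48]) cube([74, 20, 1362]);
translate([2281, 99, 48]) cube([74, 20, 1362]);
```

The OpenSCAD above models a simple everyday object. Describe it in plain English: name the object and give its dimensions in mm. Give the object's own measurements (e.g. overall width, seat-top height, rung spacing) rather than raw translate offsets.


A fence section. Two 99×99 mm posts, 1440 mm tall, stand on the floor with a clear span of 2370 mm between their inner faces. Two horizontal rails of 99×92 mm section span the gap between the posts with their undersides at z = 286 mm and z = 1280 mm, flush with the posts' −y face. 12 pickets, each 74 mm wide, 20 mm thick and 1362 mm tall, are fixed to the +y face of the rails with their bottoms at z = 48 mm, spaced across the span with a 114 mm gap after the −x post and between neighbouring pickets and before the +x post.


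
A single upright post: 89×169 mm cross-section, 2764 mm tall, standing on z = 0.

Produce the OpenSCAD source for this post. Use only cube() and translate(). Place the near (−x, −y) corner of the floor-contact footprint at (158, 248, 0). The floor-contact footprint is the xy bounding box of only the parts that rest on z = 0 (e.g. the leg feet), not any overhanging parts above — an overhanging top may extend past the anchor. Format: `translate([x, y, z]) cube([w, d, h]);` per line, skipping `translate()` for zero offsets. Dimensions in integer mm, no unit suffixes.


translate([158, 248, 0]) cube([89, 169, 2764]);


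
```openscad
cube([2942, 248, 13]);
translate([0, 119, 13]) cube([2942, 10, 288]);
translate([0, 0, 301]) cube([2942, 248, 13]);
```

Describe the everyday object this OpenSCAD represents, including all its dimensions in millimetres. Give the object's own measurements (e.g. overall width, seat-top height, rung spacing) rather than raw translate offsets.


An I-beam lying along x, 2942 mm long. Overall section height 314 mm. Two flanges 248 mm wide (y) and 13 mm thick, one on the floor and one at the top; a web 10 mm thick runs between them, centred on the flange width.


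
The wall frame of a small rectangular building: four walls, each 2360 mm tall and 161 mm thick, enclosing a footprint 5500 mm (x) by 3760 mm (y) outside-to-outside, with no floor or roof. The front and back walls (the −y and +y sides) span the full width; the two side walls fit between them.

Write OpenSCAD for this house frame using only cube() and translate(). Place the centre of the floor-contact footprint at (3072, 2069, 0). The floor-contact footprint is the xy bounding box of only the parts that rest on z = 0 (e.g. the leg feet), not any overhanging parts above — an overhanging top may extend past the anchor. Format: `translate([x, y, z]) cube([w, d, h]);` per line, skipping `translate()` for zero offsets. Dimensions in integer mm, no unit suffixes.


translate([322, 189, 0]) cube([5500, 161, 2360]);
translate([322, 3788, 0]) cube([5500, 161, 2360]);
translate([322, 350, 0]) cube([161, 3438, 2360]);
translate([5661, 350, 0]) cube([161, 3438, 2360]);


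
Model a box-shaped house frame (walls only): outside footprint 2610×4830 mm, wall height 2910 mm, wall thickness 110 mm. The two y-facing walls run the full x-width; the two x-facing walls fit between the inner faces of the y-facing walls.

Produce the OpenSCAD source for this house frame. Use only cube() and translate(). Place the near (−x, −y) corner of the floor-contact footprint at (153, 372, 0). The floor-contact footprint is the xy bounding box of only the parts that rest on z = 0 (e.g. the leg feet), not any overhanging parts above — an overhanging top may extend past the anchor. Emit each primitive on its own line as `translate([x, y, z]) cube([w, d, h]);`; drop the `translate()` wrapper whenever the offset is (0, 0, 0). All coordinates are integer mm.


translate([153, 372, 0]) cube([2610, 110, 2910]);
translate([153, 5092, 0]) cube([2610, 110, 2910]);
translate([153, 482, 0]) cube([110, 4610, 2910]);
translate([2653, 482, 0]) cube([110, 4610, 2910]);


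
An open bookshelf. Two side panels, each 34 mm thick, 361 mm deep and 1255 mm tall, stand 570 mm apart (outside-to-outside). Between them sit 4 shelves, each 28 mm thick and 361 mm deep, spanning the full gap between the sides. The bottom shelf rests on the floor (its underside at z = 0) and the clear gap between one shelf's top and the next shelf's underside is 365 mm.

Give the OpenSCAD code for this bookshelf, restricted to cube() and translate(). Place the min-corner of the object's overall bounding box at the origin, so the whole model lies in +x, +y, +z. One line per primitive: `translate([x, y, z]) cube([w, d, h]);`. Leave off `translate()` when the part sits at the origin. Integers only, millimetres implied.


cube([34, 361, 1255]);
translate([536, 0, 0]) cube([34, 361, 1255]);
translate([34, 0, 0]) cube([502, 361, 28]);
translate([34, 0, 393]) cube([502, 361, 28]);
translate([34, 0, 786]) cube([502, 361, 28]);
translate([34, 0, 1179]) cube([502, 361, 28]);


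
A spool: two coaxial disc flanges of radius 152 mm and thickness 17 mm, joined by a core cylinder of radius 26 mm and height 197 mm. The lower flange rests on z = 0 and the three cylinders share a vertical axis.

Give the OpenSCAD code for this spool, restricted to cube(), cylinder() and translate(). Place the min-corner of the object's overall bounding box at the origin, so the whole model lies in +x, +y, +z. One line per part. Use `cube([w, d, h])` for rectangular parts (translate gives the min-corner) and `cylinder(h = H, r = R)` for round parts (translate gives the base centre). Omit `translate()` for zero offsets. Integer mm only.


translate([152, 152, 0]) cylinder(h = 17, r = 152);
translate([152, 152, 17]) cylinder(h = 197, r = 26);
translate([152, 152, 214]) cylinder(h = 17, r = 152);


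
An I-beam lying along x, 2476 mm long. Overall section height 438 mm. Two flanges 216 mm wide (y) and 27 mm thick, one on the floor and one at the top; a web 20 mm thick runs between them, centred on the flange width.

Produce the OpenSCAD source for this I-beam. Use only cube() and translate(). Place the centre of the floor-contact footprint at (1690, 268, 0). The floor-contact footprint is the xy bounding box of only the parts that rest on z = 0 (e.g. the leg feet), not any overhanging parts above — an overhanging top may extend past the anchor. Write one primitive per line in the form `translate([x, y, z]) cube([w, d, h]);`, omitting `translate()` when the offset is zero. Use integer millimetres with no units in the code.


translate([452, 160, 0]) cube([2476, 216, 27]);
translate([452, 258, 27]) cube([2476, 20, 384]);
translate([452, 160, 411]) cube([2476, 216, 27]);


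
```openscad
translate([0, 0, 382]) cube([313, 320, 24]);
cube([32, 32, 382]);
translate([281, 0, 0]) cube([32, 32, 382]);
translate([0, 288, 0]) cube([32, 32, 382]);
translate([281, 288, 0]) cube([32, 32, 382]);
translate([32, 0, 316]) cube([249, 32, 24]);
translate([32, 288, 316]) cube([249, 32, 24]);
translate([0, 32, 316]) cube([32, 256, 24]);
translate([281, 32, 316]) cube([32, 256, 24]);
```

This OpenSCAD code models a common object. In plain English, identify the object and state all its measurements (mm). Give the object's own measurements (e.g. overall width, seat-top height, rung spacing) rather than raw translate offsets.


A four-legged stool. The seat is a 313×320×24 mm slab whose top surface is at z = 406 mm; four square legs, each 32×32 mm in cross-section, run from the floor (z = 0) to the underside of the seat, each flush with a corner of the seat. Four stretchers, 32 mm wide and 24 mm tall, connect adjacent legs with their undersides at z = 316 mm, each running between the inner faces of the legs it joins and aligned with the legs' outer faces on the other axis.


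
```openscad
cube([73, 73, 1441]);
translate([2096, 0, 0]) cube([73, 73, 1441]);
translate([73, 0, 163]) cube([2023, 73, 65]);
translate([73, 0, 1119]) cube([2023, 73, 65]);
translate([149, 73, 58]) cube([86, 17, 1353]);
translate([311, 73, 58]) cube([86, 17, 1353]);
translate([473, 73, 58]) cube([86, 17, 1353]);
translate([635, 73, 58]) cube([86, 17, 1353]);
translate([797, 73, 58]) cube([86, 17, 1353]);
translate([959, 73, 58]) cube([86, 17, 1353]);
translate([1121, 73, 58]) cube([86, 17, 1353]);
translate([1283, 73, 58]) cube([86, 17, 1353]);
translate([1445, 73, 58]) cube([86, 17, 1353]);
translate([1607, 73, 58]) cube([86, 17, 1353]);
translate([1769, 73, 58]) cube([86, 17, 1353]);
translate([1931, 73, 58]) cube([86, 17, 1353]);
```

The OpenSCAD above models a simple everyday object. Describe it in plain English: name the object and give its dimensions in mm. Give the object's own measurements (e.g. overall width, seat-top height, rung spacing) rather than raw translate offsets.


A fence section. Two 73×73 mm posts, 1441 mm tall, stand on the floor with a clear span of 2023 mm between their inner faces. Two horizontal rails of 73×65 mm section span the gap between the posts with their undersides at z = 163 mm and z = 1119 mm, flush with the posts' −y face. 12 pickets, each 86 mm wide, 17 mm thick and 1353 mm tall, are fixed to the +y face of the rails with their bottoms at z = 58 mm, spaced across the span with a 76 mm gap after the −x post and between neighbouring pickets, with 79 mm left before the +x post.


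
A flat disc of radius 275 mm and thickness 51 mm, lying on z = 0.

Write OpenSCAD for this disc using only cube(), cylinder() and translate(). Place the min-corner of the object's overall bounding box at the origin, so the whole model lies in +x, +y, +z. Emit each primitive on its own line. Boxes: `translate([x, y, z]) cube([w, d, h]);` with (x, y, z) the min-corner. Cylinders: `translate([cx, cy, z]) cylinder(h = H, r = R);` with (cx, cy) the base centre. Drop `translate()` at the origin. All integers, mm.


translate([275, 275, 0]) cylinder(h = 51, r = 275);


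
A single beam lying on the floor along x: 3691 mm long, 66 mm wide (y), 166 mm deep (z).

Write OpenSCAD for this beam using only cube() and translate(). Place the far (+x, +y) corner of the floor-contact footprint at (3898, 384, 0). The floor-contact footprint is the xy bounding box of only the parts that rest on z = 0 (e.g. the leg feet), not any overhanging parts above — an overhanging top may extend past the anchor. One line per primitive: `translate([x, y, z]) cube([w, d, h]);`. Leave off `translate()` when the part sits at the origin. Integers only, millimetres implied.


translate([207, 318, 0]) cube([3691, 66, 166]);


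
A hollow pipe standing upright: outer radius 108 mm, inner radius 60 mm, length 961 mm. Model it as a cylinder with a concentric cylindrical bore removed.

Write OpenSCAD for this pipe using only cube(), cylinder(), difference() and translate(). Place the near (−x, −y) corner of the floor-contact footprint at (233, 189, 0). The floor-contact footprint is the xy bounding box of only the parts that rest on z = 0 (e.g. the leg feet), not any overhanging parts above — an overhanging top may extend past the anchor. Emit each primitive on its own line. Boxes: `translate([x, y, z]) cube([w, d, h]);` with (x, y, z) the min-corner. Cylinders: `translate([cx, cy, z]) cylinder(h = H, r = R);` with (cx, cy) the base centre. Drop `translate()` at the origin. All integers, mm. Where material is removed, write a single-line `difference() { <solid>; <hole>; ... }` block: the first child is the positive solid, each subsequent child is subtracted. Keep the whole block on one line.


difference() { translate([341, 297, 0]) cylinder(h = 961, r = 108); translate([341, 297, 0]) cylinder(h = 961, r = 60); }


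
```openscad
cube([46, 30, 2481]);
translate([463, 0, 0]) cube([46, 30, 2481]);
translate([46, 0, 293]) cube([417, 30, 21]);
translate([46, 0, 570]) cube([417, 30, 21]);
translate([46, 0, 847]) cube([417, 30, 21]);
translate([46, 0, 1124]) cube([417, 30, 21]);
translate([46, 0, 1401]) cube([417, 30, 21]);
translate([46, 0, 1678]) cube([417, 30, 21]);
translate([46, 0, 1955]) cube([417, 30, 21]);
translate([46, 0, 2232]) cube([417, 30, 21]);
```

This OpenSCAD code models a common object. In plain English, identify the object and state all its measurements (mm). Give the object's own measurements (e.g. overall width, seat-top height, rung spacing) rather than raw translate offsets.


A straight ladder. Two 46×30 mm vertical rails, 2481 mm tall, stand 509 mm apart (outside-to-outside) with their front faces coplanar on the −y side. 8 rungs, each 30 mm deep and 21 mm tall, span between the inner faces of the rails, front faces flush with the rails. The lowest rung's underside is at z = 293 mm and rungs are spaced 277 mm apart (underside to underside).


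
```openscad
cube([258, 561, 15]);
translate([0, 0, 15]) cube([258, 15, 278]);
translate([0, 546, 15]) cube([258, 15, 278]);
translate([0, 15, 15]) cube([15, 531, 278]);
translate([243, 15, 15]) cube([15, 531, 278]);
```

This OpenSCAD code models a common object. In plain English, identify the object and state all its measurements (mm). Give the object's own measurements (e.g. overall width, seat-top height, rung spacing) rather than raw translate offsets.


An open-topped rectangular box: outside dimensions 258×561×293 mm, with a uniform wall and base thickness of 15 mm. The base is a full 258×561 slab on the floor; four walls sit on top of the base. The front and back walls (the −y and +y sides) span the full width; the two side walls fit between them.


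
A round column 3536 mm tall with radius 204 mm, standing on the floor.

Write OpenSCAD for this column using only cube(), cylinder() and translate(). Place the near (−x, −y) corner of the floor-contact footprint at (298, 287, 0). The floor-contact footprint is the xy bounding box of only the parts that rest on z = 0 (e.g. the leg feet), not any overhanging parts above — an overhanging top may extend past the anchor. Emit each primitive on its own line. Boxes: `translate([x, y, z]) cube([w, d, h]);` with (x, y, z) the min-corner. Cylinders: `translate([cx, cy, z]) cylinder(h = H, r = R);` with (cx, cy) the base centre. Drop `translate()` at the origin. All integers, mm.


translate([502, 491, 0]) cylinder(h = 3536, r = 204);
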